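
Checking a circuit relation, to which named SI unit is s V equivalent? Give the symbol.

V = W/A (potential = power per current),
    = kg·m²·s⁻³·A⁻¹.
Combining: s·V = s · (kg·m²·s⁻³·A⁻¹) = kg·m²·s⁻²·A⁻¹.
kg·m²·s⁻²·A⁻¹ is the base-SI form of the weber.

Wb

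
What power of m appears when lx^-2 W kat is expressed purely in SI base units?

6

lx = m⁻²·cd.
So lx⁻² = m⁴·cd⁻².
W = kg·m²·s⁻³.
kat = s⁻¹·mol.
Combining: lx⁻²·W·kat = (m⁴·cd⁻²) · (kg·m²·s⁻³) · (s⁻¹·mol) = kg·m⁶·s⁻⁴·mol·cd⁻².
The exponent of m is 6.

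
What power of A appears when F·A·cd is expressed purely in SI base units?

3

F = C/V (capacitance = charge per voltage),
    = A·s/(kg·m²·s⁻³·A⁻¹) (substituting C and V),
    = kg⁻¹·m⁻²·s⁴·A².
Combining: F·A·cd = (kg⁻¹·m⁻²·s⁴·A²) · A · cd = kg⁻¹·m⁻²·s⁴·A³·cd.
The exponent of A is 3.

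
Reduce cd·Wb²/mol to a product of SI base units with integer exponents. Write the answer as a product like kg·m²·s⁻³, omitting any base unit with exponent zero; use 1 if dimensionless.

kg²·m⁴·s⁻⁴·A⁻²·mol⁻¹·cd

Wb = V·s (flux: a volt is a weber per second),
    = kg·m²·s⁻²·A⁻¹.
So Wb² = kg²·m⁴·s⁻⁴·A⁻².
Combining: cd·mol⁻¹·Wb² = cd · mol⁻¹ · (kg²·m⁴·s⁻⁴·A⁻²) = kg²·m⁴·s⁻⁴·A⁻²·mol⁻¹·cd.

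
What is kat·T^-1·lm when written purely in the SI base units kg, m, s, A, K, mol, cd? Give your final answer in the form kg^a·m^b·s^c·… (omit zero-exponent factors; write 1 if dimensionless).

kg⁻¹·s·A·mol·cd

kat = s⁻¹·mol.
T = kg·s⁻²·A⁻¹.
So T⁻¹ = kg⁻¹·s²·A.
lm = cd.
Combining: kat·T⁻¹·lm = (s⁻¹·mol) · (kg⁻¹·s²·A) · cd = kg⁻¹·s·A·mol·cd.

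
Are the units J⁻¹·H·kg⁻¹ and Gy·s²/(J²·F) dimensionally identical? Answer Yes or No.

Yes

Left side:
  J = N·m (work = force × distance),
      = kg·m²·s⁻².
  So J⁻¹ = kg⁻¹·m⁻²·s².
  H = Wb/A (inductance = flux per current),
      = kg·m²·s⁻²·A⁻².
  Combining: J⁻¹·H·kg⁻¹ = (kg⁻¹·m⁻²·s²) · (kg·m²·s⁻²·A⁻²) · kg⁻¹ = kg⁻¹·A⁻².
Right side:
  Gy = J/kg (absorbed dose = energy per mass),
      = m²·s⁻².
  J = N·m (work = force × distance),
      = kg·m²·s⁻².
  So J⁻² = kg⁻²·m⁻⁴·s⁴.
  F = C/V (capacitance = charge per voltage),
      = A·s/(kg·m²·s⁻³·A⁻¹) (substituting C and V),
      = kg⁻¹·m⁻²·s⁴·A².
  So F⁻¹ = kg·m²·s⁻⁴·A⁻².
  Combining: Gy·J⁻²·s²·F⁻¹ = (m²·s⁻²) · (kg⁻²·m⁻⁴·s⁴) · s² · (kg·m²·s⁻⁴·A⁻²) = kg⁻¹·A⁻².
Both reduce to kg⁻¹·A⁻².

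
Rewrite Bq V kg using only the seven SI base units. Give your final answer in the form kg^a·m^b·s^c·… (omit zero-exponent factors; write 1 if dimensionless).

Bq = s⁻¹.
V = kg·m²·s⁻³·A⁻¹.
Combining: Bq·V·kg = s⁻¹ · (kg·m²·s⁻³·A⁻¹) · kg = kg²·m²·s⁻⁴·A⁻¹.

kg²·m²·s⁻⁴·A⁻¹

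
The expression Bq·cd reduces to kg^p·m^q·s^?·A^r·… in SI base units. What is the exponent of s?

Bq = s⁻¹.
Combining: Bq·cd = s⁻¹ · cd = s⁻¹·cd.
The exponent of s is -1.

-1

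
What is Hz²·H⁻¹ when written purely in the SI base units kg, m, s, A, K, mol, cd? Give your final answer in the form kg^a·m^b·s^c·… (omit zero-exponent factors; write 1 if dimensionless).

Hz = 1/s = s⁻¹ (frequency is cycles per second).
So Hz² = s⁻².
H = Wb/A (inductance = flux per current),
    = kg·m²·s⁻²·A⁻².
So H⁻¹ = kg⁻¹·m⁻²·s²·A².
Combining: Hz²·H⁻¹ = s⁻² · (kg⁻¹·m⁻²·s²·A²) = kg⁻¹·m⁻²·A².

kg⁻¹·m⁻²·A²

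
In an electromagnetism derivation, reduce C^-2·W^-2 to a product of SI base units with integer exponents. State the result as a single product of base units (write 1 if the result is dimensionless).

kg⁻²·m⁻⁴·s⁴·A⁻²

C = A·s = s·A (charge = current × time).
So C⁻² = s⁻²·A⁻².
W = J/s (power = energy per time),
    = kg·m²·s⁻³.
So W⁻² = kg⁻²·m⁻⁴·s⁶.
Combining: C⁻²·W⁻² = (s⁻²·A⁻²) · (kg⁻²·m⁻⁴·s⁶) = kg⁻²·m⁻⁴·s⁴·A⁻².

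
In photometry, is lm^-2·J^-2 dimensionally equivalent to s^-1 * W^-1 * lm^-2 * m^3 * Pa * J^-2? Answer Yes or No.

Left side:
  lm = cd·sr = cd (luminous flux; sr is dimensionless).
  So lm⁻² = cd⁻².
  J = N·m (work = force × distance),
      = kg·m²·s⁻².
  So J⁻² = kg⁻²·m⁻⁴·s⁴.
  Combining: lm⁻²·J⁻² = cd⁻² · (kg⁻²·m⁻⁴·s⁴) = kg⁻²·m⁻⁴·s⁴·cd⁻².
Right side:
  W = kg·m²·s⁻³.
  So W⁻¹ = kg⁻¹·m⁻²·s³.
  lm = cd.
  So lm⁻² = cd⁻².
  Pa = kg·m⁻¹·s⁻².
  J = kg·m²·s⁻².
  So J⁻² = kg⁻²·m⁻⁴·s⁴.
  Combining: s⁻¹·W⁻¹·lm⁻²·m³·Pa·J⁻² = s⁻¹ · (kg⁻¹·m⁻²·s³) · cd⁻² · m³ · (kg·m⁻¹·s⁻²) · (kg⁻²·m⁻⁴·s⁴) = kg⁻²·m⁻⁴·s⁴·cd⁻².
Both reduce to kg⁻²·m⁻⁴·s⁴·cd⁻².

Yes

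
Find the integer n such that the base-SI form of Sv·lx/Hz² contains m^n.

Sv = J/kg (equivalent dose = energy per mass),
    = m²·s⁻².
lx = lm/m² (illuminance = luminous flux per area),
    = m⁻²·cd.
Hz = 1/s = s⁻¹ (frequency is cycles per second).
So Hz⁻² = s².
Combining: Sv·lx·Hz⁻² = (m²·s⁻²) · (m⁻²·cd) · s² = cd.
The exponent of m is 0.

0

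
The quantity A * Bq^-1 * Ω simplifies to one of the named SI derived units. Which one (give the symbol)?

Wb

Bq = 1/s = s⁻¹ (activity is decays per second).
So Bq⁻¹ = s.
Ω = V/A (resistance = voltage per current),
    = kg·m²·s⁻³·A⁻².
Combining: A·Bq⁻¹·Ω = A · s · (kg·m²·s⁻³·A⁻²) = kg·m²·s⁻²·A⁻¹.
kg·m²·s⁻²·A⁻¹ is the base-SI form of the weber.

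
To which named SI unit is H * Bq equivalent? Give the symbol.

H = Wb/A (inductance = flux per current),
    = kg·m²·s⁻²·A⁻².
Bq = 1/s = s⁻¹ (activity is decays per second).
Combining: H·Bq = (kg·m²·s⁻²·A⁻²) · s⁻¹ = kg·m²·s⁻³·A⁻².
kg·m²·s⁻³·A⁻² is the base-SI form of the ohm.

Ω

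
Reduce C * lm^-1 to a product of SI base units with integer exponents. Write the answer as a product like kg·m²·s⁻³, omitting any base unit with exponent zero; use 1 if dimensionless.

s·A·cd⁻¹

C = s·A.
lm = cd.
So lm⁻¹ = cd⁻¹.
Combining: C·lm⁻¹ = (s·A) · cd⁻¹ = s·A·cd⁻¹.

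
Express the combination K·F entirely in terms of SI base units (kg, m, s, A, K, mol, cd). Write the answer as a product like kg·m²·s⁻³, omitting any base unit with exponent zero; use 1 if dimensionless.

kg⁻¹·m⁻²·s⁴·A²·K

F = C/V (capacitance = charge per voltage),
    = A·s/(kg·m²·s⁻³·A⁻¹) (substituting C and V),
    = kg⁻¹·m⁻²·s⁴·A².
Combining: K·F = K · (kg⁻¹·m⁻²·s⁴·A²) = kg⁻¹·m⁻²·s⁴·A²·K.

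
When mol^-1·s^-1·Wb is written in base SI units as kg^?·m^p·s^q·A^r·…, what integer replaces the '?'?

Wb = V·s (flux: a volt is a weber per second),
    = kg·m²·s⁻²·A⁻¹.
Combining: mol⁻¹·s⁻¹·Wb = mol⁻¹ · s⁻¹ · (kg·m²·s⁻²·A⁻¹) = kg·m²·s⁻³·A⁻¹·mol⁻¹.
The exponent of kg is 1.

1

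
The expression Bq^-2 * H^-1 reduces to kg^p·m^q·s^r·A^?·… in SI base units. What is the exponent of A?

2

Bq = 1/s = s⁻¹ (activity is decays per second).
So Bq⁻² = s².
H = Wb/A (inductance = flux per current),
    = kg·m²·s⁻²·A⁻².
So H⁻¹ = kg⁻¹·m⁻²·s²·A².
Combining: Bq⁻²·H⁻¹ = s² · (kg⁻¹·m⁻²·s²·A²) = kg⁻¹·m⁻²·s⁴·A².
The exponent of A is 2.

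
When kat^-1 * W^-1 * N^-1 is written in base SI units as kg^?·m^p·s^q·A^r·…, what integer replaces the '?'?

kat = mol/s = s⁻¹·mol (catalytic activity).
So kat⁻¹ = s·mol⁻¹.
W = J/s (power = energy per time),
    = kg·m²·s⁻³.
So W⁻¹ = kg⁻¹·m⁻²·s³.
N = kg·m/s² = kg·m·s⁻² (force = mass × acceleration).
So N⁻¹ = kg⁻¹·m⁻¹·s².
Combining: kat⁻¹·W⁻¹·N⁻¹ = (s·mol⁻¹) · (kg⁻¹·m⁻²·s³) · (kg⁻¹·m⁻¹·s²) = kg⁻²·m⁻³·s⁶·mol⁻¹.
The exponent of kg is -2.

-2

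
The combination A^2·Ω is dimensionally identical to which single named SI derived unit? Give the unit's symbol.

Ω = V/A (resistance = voltage per current),
    = kg·m²·s⁻³·A⁻².
Combining: A²·Ω = A² · (kg·m²·s⁻³·A⁻²) = kg·m²·s⁻³.
kg·m²·s⁻³ is the base-SI form of the watt.

W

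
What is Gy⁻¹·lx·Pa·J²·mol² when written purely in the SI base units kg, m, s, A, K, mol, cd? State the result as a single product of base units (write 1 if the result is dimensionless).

Gy = J/kg (absorbed dose = energy per mass),
    = m²·s⁻².
So Gy⁻¹ = m⁻²·s².
lx = lm/m² (illuminance = luminous flux per area),
    = m⁻²·cd.
Pa = N/m² (pressure = force per area),
    = kg·m⁻¹·s⁻².
J = N·m (work = force × distance),
    = kg·m²·s⁻².
So J² = kg²·m⁴·s⁻⁴.
Combining: Gy⁻¹·lx·Pa·J²·mol² = (m⁻²·s²) · (m⁻²·cd) · (kg·m⁻¹·s⁻²) · (kg²·m⁴·s⁻⁴) · mol² = kg³·m⁻¹·s⁻⁴·mol²·cd.

kg³·m⁻¹·s⁻⁴·mol²·cd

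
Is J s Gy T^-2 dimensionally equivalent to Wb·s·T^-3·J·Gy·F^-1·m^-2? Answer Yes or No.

No

Left side:
  J = kg·m²·s⁻².
  Gy = m²·s⁻².
  T = kg·s⁻²·A⁻¹.
  So T⁻² = kg⁻²·s⁴·A².
  Combining: J·s·Gy·T⁻² = (kg·m²·s⁻²) · s · (m²·s⁻²) · (kg⁻²·s⁴·A²) = kg⁻¹·m⁴·s·A².
Right side:
  Wb = V·s (flux: a volt is a weber per second),
      = kg·m²·s⁻²·A⁻¹.
  T = Wb/m² (flux density = flux per area),
      = kg·s⁻²·A⁻¹.
  So T⁻³ = kg⁻³·s⁶·A³.
  J = N·m (work = force × distance),
      = kg·m²·s⁻².
  Gy = J/kg (absorbed dose = energy per mass),
      = m²·s⁻².
  F = C/V (capacitance = charge per voltage),
      = A·s/(kg·m²·s⁻³·A⁻¹) (substituting C and V),
      = kg⁻¹·m⁻²·s⁴·A².
  So F⁻¹ = kg·m²·s⁻⁴·A⁻².
  Combining: Wb·s·T⁻³·J·Gy·F⁻¹·m⁻² = (kg·m²·s⁻²·A⁻¹) · s · (kg⁻³·s⁶·A³) · (kg·m²·s⁻²) · (m²·s⁻²) · (kg·m²·s⁻⁴·A⁻²) · m⁻² = m⁶·s⁻³.
Left is kg⁻¹·m⁴·s·A²; right is m⁶·s⁻³ — different.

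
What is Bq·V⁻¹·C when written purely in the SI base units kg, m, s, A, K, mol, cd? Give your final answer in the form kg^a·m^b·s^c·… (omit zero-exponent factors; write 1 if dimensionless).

kg⁻¹·m⁻²·s³·A²

Bq = 1/s = s⁻¹ (activity is decays per second).
V = W/A (potential = power per current),
    = kg·m²·s⁻³·A⁻¹.
So V⁻¹ = kg⁻¹·m⁻²·s³·A.
C = A·s = s·A (charge = current × time).
Combining: Bq·V⁻¹·C = s⁻¹ · (kg⁻¹·m⁻²·s³·A) · (s·A) = kg⁻¹·m⁻²·s³·A².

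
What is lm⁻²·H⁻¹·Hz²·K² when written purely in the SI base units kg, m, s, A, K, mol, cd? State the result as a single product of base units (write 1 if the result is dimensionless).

lm = cd·sr = cd (luminous flux; sr is dimensionless).
So lm⁻² = cd⁻².
H = Wb/A (inductance = flux per current),
    = kg·m²·s⁻²·A⁻².
So H⁻¹ = kg⁻¹·m⁻²·s²·A².
Hz = 1/s = s⁻¹ (frequency is cycles per second).
So Hz² = s⁻².
Combining: lm⁻²·H⁻¹·Hz²·K² = cd⁻² · (kg⁻¹·m⁻²·s²·A²) · s⁻² · K² = kg⁻¹·m⁻²·A²·K²·cd⁻².

kg⁻¹·m⁻²·A²·K²·cd⁻²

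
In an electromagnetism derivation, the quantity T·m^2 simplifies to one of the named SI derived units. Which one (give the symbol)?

Wb

T = Wb/m² (flux density = flux per area),
    = kg·s⁻²·A⁻¹.
Combining: T·m² = (kg·s⁻²·A⁻¹) · m² = kg·m²·s⁻²·A⁻¹.
kg·m²·s⁻²·A⁻¹ is the base-SI form of the weber.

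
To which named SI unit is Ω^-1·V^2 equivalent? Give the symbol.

Ω = V/A (resistance = voltage per current),
    = kg·m²·s⁻³·A⁻².
So Ω⁻¹ = kg⁻¹·m⁻²·s³·A².
V = W/A (potential = power per current),
    = kg·m²·s⁻³·A⁻¹.
So V² = kg²·m⁴·s⁻⁶·A⁻².
Combining: Ω⁻¹·V² = (kg⁻¹·m⁻²·s³·A²) · (kg²·m⁴·s⁻⁶·A⁻²) = kg·m²·s⁻³.
kg·m²·s⁻³ is the base-SI form of the watt.

W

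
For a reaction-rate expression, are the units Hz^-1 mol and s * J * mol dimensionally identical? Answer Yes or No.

No

Left side:
  Hz = 1/s = s⁻¹ (frequency is cycles per second).
  So Hz⁻¹ = s.
  Combining: Hz⁻¹·mol = s · mol = s·mol.
Right side:
  J = N·m (work = force × distance),
      = kg·m²·s⁻².
  Combining: s·J·mol = s · (kg·m²·s⁻²) · mol = kg·m²·s⁻¹·mol.
Left is s·mol; right is kg·m²·s⁻¹·mol — different.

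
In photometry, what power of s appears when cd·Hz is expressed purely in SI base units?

Hz = s⁻¹.
Combining: cd·Hz = cd · s⁻¹ = s⁻¹·cd.
The exponent of s is -1.

-1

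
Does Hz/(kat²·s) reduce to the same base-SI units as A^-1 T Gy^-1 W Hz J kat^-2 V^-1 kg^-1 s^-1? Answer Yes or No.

Left side:
  Hz = 1/s = s⁻¹ (frequency is cycles per second).
  kat = mol/s = s⁻¹·mol (catalytic activity).
  So kat⁻² = s²·mol⁻².
  Combining: Hz·kat⁻²·s⁻¹ = s⁻¹ · (s²·mol⁻²) · s⁻¹ = mol⁻².
Right side:
  T = Wb/m² (flux density = flux per area),
      = kg·s⁻²·A⁻¹.
  Gy = J/kg (absorbed dose = energy per mass),
      = m²·s⁻².
  So Gy⁻¹ = m⁻²·s².
  W = J/s (power = energy per time),
      = kg·m²·s⁻³.
  Hz = 1/s = s⁻¹ (frequency is cycles per second).
  J = N·m (work = force × distance),
      = kg·m²·s⁻².
  kat = mol/s = s⁻¹·mol (catalytic activity).
  So kat⁻² = s²·mol⁻².
  V = W/A (potential = power per current),
      = kg·m²·s⁻³·A⁻¹.
  So V⁻¹ = kg⁻¹·m⁻²·s³·A.
  Combining: A⁻¹·T·Gy⁻¹·W·Hz·J·kat⁻²·V⁻¹·kg⁻¹·s⁻¹ = A⁻¹ · (kg·s⁻²·A⁻¹) · (m⁻²·s²) · (kg·m²·s⁻³) · s⁻¹ · (kg·m²·s⁻²) · (s²·mol⁻²) · (kg⁻¹·m⁻²·s³·A) · kg⁻¹ · s⁻¹ = kg·s⁻²·A⁻¹·mol⁻².
Left is mol⁻²; right is kg·s⁻²·A⁻¹·mol⁻² — different.

No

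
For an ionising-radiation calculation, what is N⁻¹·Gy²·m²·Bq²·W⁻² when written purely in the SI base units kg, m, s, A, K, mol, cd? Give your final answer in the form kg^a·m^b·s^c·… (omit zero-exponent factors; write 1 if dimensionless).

kg⁻³·m·s²

N = kg·m/s² = kg·m·s⁻² (force = mass × acceleration).
So N⁻¹ = kg⁻¹·m⁻¹·s².
Gy = J/kg (absorbed dose = energy per mass),
    = m²·s⁻².
So Gy² = m⁴·s⁻⁴.
Bq = 1/s = s⁻¹ (activity is decays per second).
So Bq² = s⁻².
W = J/s (power = energy per time),
    = kg·m²·s⁻³.
So W⁻² = kg⁻²·m⁻⁴·s⁶.
Combining: N⁻¹·Gy²·m²·Bq²·W⁻² = (kg⁻¹·m⁻¹·s²) · (m⁴·s⁻⁴) · m² · s⁻² · (kg⁻²·m⁻⁴·s⁶) = kg⁻³·m·s².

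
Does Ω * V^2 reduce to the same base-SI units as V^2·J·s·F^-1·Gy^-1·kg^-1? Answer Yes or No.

Yes

Left side:
  Ω = V/A (resistance = voltage per current),
      = kg·m²·s⁻³·A⁻².
  V = W/A (potential = power per current),
      = kg·m²·s⁻³·A⁻¹.
  So V² = kg²·m⁴·s⁻⁶·A⁻².
  Combining: Ω·V² = (kg·m²·s⁻³·A⁻²) · (kg²·m⁴·s⁻⁶·A⁻²) = kg³·m⁶·s⁻⁹·A⁻⁴.
Right side:
  V = W/A (potential = power per current),
      = kg·m²·s⁻³·A⁻¹.
  So V² = kg²·m⁴·s⁻⁶·A⁻².
  J = N·m (work = force × distance),
      = kg·m²·s⁻².
  F = C/V (capacitance = charge per voltage),
      = A·s/(kg·m²·s⁻³·A⁻¹) (substituting C and V),
      = kg⁻¹·m⁻²·s⁴·A².
  So F⁻¹ = kg·m²·s⁻⁴·A⁻².
  Gy = J/kg (absorbed dose = energy per mass),
      = m²·s⁻².
  So Gy⁻¹ = m⁻²·s².
  Combining: V²·J·s·F⁻¹·Gy⁻¹·kg⁻¹ = (kg²·m⁴·s⁻⁶·A⁻²) · (kg·m²·s⁻²) · s · (kg·m²·s⁻⁴·A⁻²) · (m⁻²·s²) · kg⁻¹ = kg³·m⁶·s⁻⁹·A⁻⁴.
Both reduce to kg³·m⁶·s⁻⁹·A⁻⁴.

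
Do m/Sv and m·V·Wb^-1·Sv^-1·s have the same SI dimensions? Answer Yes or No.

Yes

Left side:
  Sv = J/kg (equivalent dose = energy per mass),
      = m²·s⁻².
  So Sv⁻¹ = m⁻²·s².
  Combining: m·Sv⁻¹ = m · (m⁻²·s²) = m⁻¹·s².
Right side:
  V = W/A (potential = power per current),
      = kg·m²·s⁻³·A⁻¹.
  Wb = V·s (flux: a volt is a weber per second),
      = kg·m²·s⁻²·A⁻¹.
  So Wb⁻¹ = kg⁻¹·m⁻²·s²·A.
  Sv = J/kg (equivalent dose = energy per mass),
      = m²·s⁻².
  So Sv⁻¹ = m⁻²·s².
  Combining: m·V·Wb⁻¹·Sv⁻¹·s = m · (kg·m²·s⁻³·A⁻¹) · (kg⁻¹·m⁻²·s²·A) · (m⁻²·s²) · s = m⁻¹·s².
Both reduce to m⁻¹·s².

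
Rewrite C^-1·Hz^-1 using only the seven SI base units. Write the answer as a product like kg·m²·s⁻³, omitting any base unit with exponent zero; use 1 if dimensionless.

A⁻¹

C = A·s = s·A (charge = current × time).
So C⁻¹ = s⁻¹·A⁻¹.
Hz = 1/s = s⁻¹ (frequency is cycles per second).
So Hz⁻¹ = s.
Combining: C⁻¹·Hz⁻¹ = (s⁻¹·A⁻¹) · s = A⁻¹.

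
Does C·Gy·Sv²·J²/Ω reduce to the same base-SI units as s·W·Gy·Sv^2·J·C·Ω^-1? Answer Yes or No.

Yes

Left side:
  C = A·s = s·A (charge = current × time).
  Ω = V/A (resistance = voltage per current),
      = kg·m²·s⁻³·A⁻².
  So Ω⁻¹ = kg⁻¹·m⁻²·s³·A².
  Gy = J/kg (absorbed dose = energy per mass),
      = m²·s⁻².
  Sv = J/kg (equivalent dose = energy per mass),
      = m²·s⁻².
  So Sv² = m⁴·s⁻⁴.
  J = N·m (work = force × distance),
      = kg·m²·s⁻².
  So J² = kg²·m⁴·s⁻⁴.
  Combining: C·Ω⁻¹·Gy·Sv²·J² = (s·A) · (kg⁻¹·m⁻²·s³·A²) · (m²·s⁻²) · (m⁴·s⁻⁴) · (kg²·m⁴·s⁻⁴) = kg·m⁸·s⁻⁶·A³.
Right side:
  W = J/s (power = energy per time),
      = kg·m²·s⁻³.
  Gy = J/kg (absorbed dose = energy per mass),
      = m²·s⁻².
  Sv = J/kg (equivalent dose = energy per mass),
      = m²·s⁻².
  So Sv² = m⁴·s⁻⁴.
  J = N·m (work = force × distance),
      = kg·m²·s⁻².
  C = A·s = s·A (charge = current × time).
  Ω = V/A (resistance = voltage per current),
      = kg·m²·s⁻³·A⁻².
  So Ω⁻¹ = kg⁻¹·m⁻²·s³·A².
  Combining: s·W·Gy·Sv²·J·C·Ω⁻¹ = s · (kg·m²·s⁻³) · (m²·s⁻²) · (m⁴·s⁻⁴) · (kg·m²·s⁻²) · (s·A) · (kg⁻¹·m⁻²·s³·A²) = kg·m⁸·s⁻⁶·A³.
Both reduce to kg·m⁸·s⁻⁶·A³.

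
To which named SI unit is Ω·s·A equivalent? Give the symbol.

Ω = V/A (resistance = voltage per current),
    = kg·m²·s⁻³·A⁻².
Combining: Ω·s·A = (kg·m²·s⁻³·A⁻²) · s · A = kg·m²·s⁻²·A⁻¹.
kg·m²·s⁻²·A⁻¹ is the base-SI form of the weber.

Wb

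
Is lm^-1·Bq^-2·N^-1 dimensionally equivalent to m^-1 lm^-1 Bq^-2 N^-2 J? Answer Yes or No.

Yes

Left side:
  lm = cd.
  So lm⁻¹ = cd⁻¹.
  Bq = s⁻¹.
  So Bq⁻² = s².
  N = kg·m·s⁻².
  So N⁻¹ = kg⁻¹·m⁻¹·s².
  Combining: lm⁻¹·Bq⁻²·N⁻¹ = cd⁻¹ · s² · (kg⁻¹·m⁻¹·s²) = kg⁻¹·m⁻¹·s⁴·cd⁻¹.
Right side:
  lm = cd·sr = cd (luminous flux; sr is dimensionless).
  So lm⁻¹ = cd⁻¹.
  Bq = 1/s = s⁻¹ (activity is decays per second).
  So Bq⁻² = s².
  N = kg·m/s² = kg·m·s⁻² (force = mass × acceleration).
  So N⁻² = kg⁻²·m⁻²·s⁴.
  J = N·m (work = force × distance),
      = kg·m²·s⁻².
  Combining: m⁻¹·lm⁻¹·Bq⁻²·N⁻²·J = m⁻¹ · cd⁻¹ · s² · (kg⁻²·m⁻²·s⁴) · (kg·m²·s⁻²) = kg⁻¹·m⁻¹·s⁴·cd⁻¹.
Both reduce to kg⁻¹·m⁻¹·s⁴·cd⁻¹.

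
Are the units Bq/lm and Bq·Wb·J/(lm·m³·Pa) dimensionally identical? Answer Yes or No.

No

Left side:
  lm = cd·sr = cd (luminous flux; sr is dimensionless).
  So lm⁻¹ = cd⁻¹.
  Bq = 1/s = s⁻¹ (activity is decays per second).
  Combining: lm⁻¹·Bq = cd⁻¹ · s⁻¹ = s⁻¹·cd⁻¹.
Right side:
  Bq = 1/s = s⁻¹ (activity is decays per second).
  Wb = V·s (flux: a volt is a weber per second),
      = kg·m²·s⁻²·A⁻¹.
  lm = cd·sr = cd (luminous flux; sr is dimensionless).
  So lm⁻¹ = cd⁻¹.
  Pa = N/m² (pressure = force per area),
      = kg·m⁻¹·s⁻².
  So Pa⁻¹ = kg⁻¹·m·s².
  J = N·m (work = force × distance),
      = kg·m²·s⁻².
  Combining: Bq·Wb·lm⁻¹·m⁻³·Pa⁻¹·J = s⁻¹ · (kg·m²·s⁻²·A⁻¹) · cd⁻¹ · m⁻³ · (kg⁻¹·m·s²) · (kg·m²·s⁻²) = kg·m²·s⁻³·A⁻¹·cd⁻¹.
Left is s⁻¹·cd⁻¹; right is kg·m²·s⁻³·A⁻¹·cd⁻¹ — different.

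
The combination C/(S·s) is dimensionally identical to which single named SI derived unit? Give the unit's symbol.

V

S = kg⁻¹·m⁻²·s³·A².
So S⁻¹ = kg·m²·s⁻³·A⁻².
C = s·A.
Combining: S⁻¹·s⁻¹·C = (kg·m²·s⁻³·A⁻²) · s⁻¹ · (s·A) = kg·m²·s⁻³·A⁻¹.
kg·m²·s⁻³·A⁻¹ is the base-SI form of the volt.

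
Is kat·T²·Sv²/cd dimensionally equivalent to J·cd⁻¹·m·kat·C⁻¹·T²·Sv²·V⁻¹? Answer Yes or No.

Left side:
  kat = s⁻¹·mol.
  T = kg·s⁻²·A⁻¹.
  So T² = kg²·s⁻⁴·A⁻².
  Sv = m²·s⁻².
  So Sv² = m⁴·s⁻⁴.
  Combining: kat·T²·cd⁻¹·Sv² = (s⁻¹·mol) · (kg²·s⁻⁴·A⁻²) · cd⁻¹ · (m⁴·s⁻⁴) = kg²·m⁴·s⁻⁹·A⁻²·mol·cd⁻¹.
Right side:
  J = N·m (work = force × distance),
      = kg·m²·s⁻².
  kat = mol/s = s⁻¹·mol (catalytic activity).
  C = A·s = s·A (charge = current × time).
  So C⁻¹ = s⁻¹·A⁻¹.
  T = Wb/m² (flux density = flux per area),
      = kg·s⁻²·A⁻¹.
  So T² = kg²·s⁻⁴·A⁻².
  Sv = J/kg (equivalent dose = energy per mass),
      = m²·s⁻².
  So Sv² = m⁴·s⁻⁴.
  V = W/A (potential = power per current),
      = kg·m²·s⁻³·A⁻¹.
  So V⁻¹ = kg⁻¹·m⁻²·s³·A.
  Combining: J·cd⁻¹·m·kat·C⁻¹·T²·Sv²·V⁻¹ = (kg·m²·s⁻²) · cd⁻¹ · m · (s⁻¹·mol) · (s⁻¹·A⁻¹) · (kg²·s⁻⁴·A⁻²) · (m⁴·s⁻⁴) · (kg⁻¹·m⁻²·s³·A) = kg²·m⁵·s⁻⁹·A⁻²·mol·cd⁻¹.
Left is kg²·m⁴·s⁻⁹·A⁻²·mol·cd⁻¹; right is kg²·m⁵·s⁻⁹·A⁻²·mol·cd⁻¹ — different.

No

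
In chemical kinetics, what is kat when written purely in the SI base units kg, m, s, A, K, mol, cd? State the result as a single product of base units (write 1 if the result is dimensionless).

s⁻¹·mol

kat = s⁻¹·mol.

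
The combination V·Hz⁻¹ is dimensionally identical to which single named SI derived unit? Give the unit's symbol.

Wb

V = W/A (potential = power per current),
    = kg·m²·s⁻³·A⁻¹.
Hz = 1/s = s⁻¹ (frequency is cycles per second).
So Hz⁻¹ = s.
Combining: V·Hz⁻¹ = (kg·m²·s⁻³·A⁻¹) · s = kg·m²·s⁻²·A⁻¹.
kg·m²·s⁻²·A⁻¹ is the base-SI form of the weber.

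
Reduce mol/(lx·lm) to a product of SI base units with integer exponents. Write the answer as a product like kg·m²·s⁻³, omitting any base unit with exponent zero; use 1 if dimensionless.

m²·mol·cd⁻²

lx = lm/m² (illuminance = luminous flux per area),
    = m⁻²·cd.
So lx⁻¹ = m²·cd⁻¹.
lm = cd·sr = cd (luminous flux; sr is dimensionless).
So lm⁻¹ = cd⁻¹.
Combining: lx⁻¹·mol·lm⁻¹ = (m²·cd⁻¹) · mol · cd⁻¹ = m²·mol·cd⁻².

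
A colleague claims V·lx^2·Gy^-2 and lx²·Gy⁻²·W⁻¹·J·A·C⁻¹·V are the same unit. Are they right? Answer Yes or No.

Left side:
  V = W/A (potential = power per current),
      = kg·m²·s⁻³·A⁻¹.
  lx = lm/m² (illuminance = luminous flux per area),
      = m⁻²·cd.
  So lx² = m⁻⁴·cd².
  Gy = J/kg (absorbed dose = energy per mass),
      = m²·s⁻².
  So Gy⁻² = m⁻⁴·s⁴.
  Combining: V·lx²·Gy⁻² = (kg·m²·s⁻³·A⁻¹) · (m⁻⁴·cd²) · (m⁻⁴·s⁴) = kg·m⁻⁶·s·A⁻¹·cd².
Right side:
  lx = lm/m² (illuminance = luminous flux per area),
      = m⁻²·cd.
  So lx² = m⁻⁴·cd².
  Gy = J/kg (absorbed dose = energy per mass),
      = m²·s⁻².
  So Gy⁻² = m⁻⁴·s⁴.
  W = J/s (power = energy per time),
      = kg·m²·s⁻³.
  So W⁻¹ = kg⁻¹·m⁻²·s³.
  J = N·m (work = force × distance),
      = kg·m²·s⁻².
  C = A·s = s·A (charge = current × time).
  So C⁻¹ = s⁻¹·A⁻¹.
  V = W/A (potential = power per current),
      = kg·m²·s⁻³·A⁻¹.
  Combining: lx²·Gy⁻²·W⁻¹·J·A·C⁻¹·V = (m⁻⁴·cd²) · (m⁻⁴·s⁴) · (kg⁻¹·m⁻²·s³) · (kg·m²·s⁻²) · A · (s⁻¹·A⁻¹) · (kg·m²·s⁻³·A⁻¹) = kg·m⁻⁶·s·A⁻¹·cd².
Both reduce to kg·m⁻⁶·s·A⁻¹·cd².

Yes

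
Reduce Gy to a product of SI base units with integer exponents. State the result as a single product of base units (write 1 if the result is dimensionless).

m²·s⁻²

Gy = J/kg (absorbed dose = energy per mass),
    = m²·s⁻².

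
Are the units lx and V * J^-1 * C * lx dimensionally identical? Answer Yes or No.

Yes

Left side:
  lx = lm/m² (illuminance = luminous flux per area),
      = m⁻²·cd.
Right side:
  V = kg·m²·s⁻³·A⁻¹.
  J = kg·m²·s⁻².
  So J⁻¹ = kg⁻¹·m⁻²·s².
  C = s·A.
  lx = m⁻²·cd.
  Combining: V·J⁻¹·C·lx = (kg·m²·s⁻³·A⁻¹) · (kg⁻¹·m⁻²·s²) · (s·A) · (m⁻²·cd) = m⁻²·cd.
Both reduce to m⁻²·cd.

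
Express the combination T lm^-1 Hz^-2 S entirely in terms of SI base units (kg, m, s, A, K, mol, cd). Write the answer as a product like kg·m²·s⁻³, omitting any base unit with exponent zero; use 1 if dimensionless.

T = Wb/m² (flux density = flux per area),
    = kg·s⁻²·A⁻¹.
lm = cd·sr = cd (luminous flux; sr is dimensionless).
So lm⁻¹ = cd⁻¹.
Hz = 1/s = s⁻¹ (frequency is cycles per second).
So Hz⁻² = s².
S = 1/Ω (conductance is reciprocal resistance),
    = kg⁻¹·m⁻²·s³·A².
Combining: T·lm⁻¹·Hz⁻²·S = (kg·s⁻²·A⁻¹) · cd⁻¹ · s² · (kg⁻¹·m⁻²·s³·A²) = m⁻²·s³·A·cd⁻¹.

m⁻²·s³·A·cd⁻¹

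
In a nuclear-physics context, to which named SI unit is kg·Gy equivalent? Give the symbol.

J

Gy = J/kg (absorbed dose = energy per mass),
    = m²·s⁻².
Combining: kg·Gy = kg · (m²·s⁻²) = kg·m²·s⁻².
kg·m²·s⁻² is the base-SI form of the joule.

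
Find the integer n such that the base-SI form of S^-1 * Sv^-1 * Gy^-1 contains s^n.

1

S = 1/Ω (conductance is reciprocal resistance),
    = kg⁻¹·m⁻²·s³·A².
So S⁻¹ = kg·m²·s⁻³·A⁻².
Sv = J/kg (equivalent dose = energy per mass),
    = m²·s⁻².
So Sv⁻¹ = m⁻²·s².
Gy = J/kg (absorbed dose = energy per mass),
    = m²·s⁻².
So Gy⁻¹ = m⁻²·s².
Combining: S⁻¹·Sv⁻¹·Gy⁻¹ = (kg·m²·s⁻³·A⁻²) · (m⁻²·s²) · (m⁻²·s²) = kg·m⁻²·s·A⁻².
The exponent of s is 1.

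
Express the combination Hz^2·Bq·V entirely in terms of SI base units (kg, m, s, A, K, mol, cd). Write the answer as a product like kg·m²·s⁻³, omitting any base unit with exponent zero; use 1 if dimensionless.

Hz = 1/s = s⁻¹ (frequency is cycles per second).
So Hz² = s⁻².
Bq = 1/s = s⁻¹ (activity is decays per second).
V = W/A (potential = power per current),
    = kg·m²·s⁻³·A⁻¹.
Combining: Hz²·Bq·V = s⁻² · s⁻¹ · (kg·m²·s⁻³·A⁻¹) = kg·m²·s⁻⁶·A⁻¹.

kg·m²·s⁻⁶·A⁻¹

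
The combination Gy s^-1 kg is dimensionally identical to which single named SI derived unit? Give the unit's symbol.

Gy = m²·s⁻².
Combining: Gy·s⁻¹·kg = (m²·s⁻²) · s⁻¹ · kg = kg·m²·s⁻³.
kg·m²·s⁻³ is the base-SI form of the watt.

W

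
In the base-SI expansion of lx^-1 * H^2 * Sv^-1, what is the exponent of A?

-4

lx = lm/m² (illuminance = luminous flux per area),
    = m⁻²·cd.
So lx⁻¹ = m²·cd⁻¹.
H = Wb/A (inductance = flux per current),
    = kg·m²·s⁻²·A⁻².
So H² = kg²·m⁴·s⁻⁴·A⁻⁴.
Sv = J/kg (equivalent dose = energy per mass),
    = m²·s⁻².
So Sv⁻¹ = m⁻²·s².
Combining: lx⁻¹·H²·Sv⁻¹ = (m²·cd⁻¹) · (kg²·m⁴·s⁻⁴·A⁻⁴) · (m⁻²·s²) = kg²·m⁴·s⁻²·A⁻⁴·cd⁻¹.
The exponent of A is -4.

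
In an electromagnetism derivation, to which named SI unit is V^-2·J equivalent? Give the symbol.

F

V = kg·m²·s⁻³·A⁻¹.
So V⁻² = kg⁻²·m⁻⁴·s⁶·A².
J = kg·m²·s⁻².
Combining: V⁻²·J = (kg⁻²·m⁻⁴·s⁶·A²) · (kg·m²·s⁻²) = kg⁻¹·m⁻²·s⁴·A².
kg⁻¹·m⁻²·s⁴·A² is the base-SI form of the farad.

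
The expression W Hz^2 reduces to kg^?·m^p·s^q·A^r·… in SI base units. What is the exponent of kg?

W = J/s (power = energy per time),
    = kg·m²·s⁻³.
Hz = 1/s = s⁻¹ (frequency is cycles per second).
So Hz² = s⁻².
Combining: W·Hz² = (kg·m²·s⁻³) · s⁻² = kg·m²·s⁻⁵.
The exponent of kg is 1.

1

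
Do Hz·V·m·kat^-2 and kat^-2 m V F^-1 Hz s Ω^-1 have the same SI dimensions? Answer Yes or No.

Yes

Left side:
  Hz = 1/s = s⁻¹ (frequency is cycles per second).
  V = W/A (potential = power per current),
      = kg·m²·s⁻³·A⁻¹.
  kat = mol/s = s⁻¹·mol (catalytic activity).
  So kat⁻² = s²·mol⁻².
  Combining: Hz·V·m·kat⁻² = s⁻¹ · (kg·m²·s⁻³·A⁻¹) · m · (s²·mol⁻²) = kg·m³·s⁻²·A⁻¹·mol⁻².
Right side:
  kat = mol/s = s⁻¹·mol (catalytic activity).
  So kat⁻² = s²·mol⁻².
  V = W/A (potential = power per current),
      = kg·m²·s⁻³·A⁻¹.
  F = C/V (capacitance = charge per voltage),
      = A·s/(kg·m²·s⁻³·A⁻¹) (substituting C and V),
      = kg⁻¹·m⁻²·s⁴·A².
  So F⁻¹ = kg·m²·s⁻⁴·A⁻².
  Hz = 1/s = s⁻¹ (frequency is cycles per second).
  Ω = V/A (resistance = voltage per current),
      = kg·m²·s⁻³·A⁻².
  So Ω⁻¹ = kg⁻¹·m⁻²·s³·A².
  Combining: kat⁻²·m·V·F⁻¹·Hz·s·Ω⁻¹ = (s²·mol⁻²) · m · (kg·m²·s⁻³·A⁻¹) · (kg·m²·s⁻⁴·A⁻²) · s⁻¹ · s · (kg⁻¹·m⁻²·s³·A²) = kg·m³·s⁻²·A⁻¹·mol⁻².
Both reduce to kg·m³·s⁻²·A⁻¹·mol⁻².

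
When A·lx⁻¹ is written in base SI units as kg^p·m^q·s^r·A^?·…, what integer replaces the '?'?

lx = lm/m² (illuminance = luminous flux per area),
    = m⁻²·cd.
So lx⁻¹ = m²·cd⁻¹.
Combining: A·lx⁻¹ = A · (m²·cd⁻¹) = m²·A·cd⁻¹.
The exponent of A is 1.

1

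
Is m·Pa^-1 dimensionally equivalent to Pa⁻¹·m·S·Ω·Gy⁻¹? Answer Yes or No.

Left side:
  Pa = kg·m⁻¹·s⁻².
  So Pa⁻¹ = kg⁻¹·m·s².
  Combining: m·Pa⁻¹ = m · (kg⁻¹·m·s²) = kg⁻¹·m²·s².
Right side:
  Pa = N/m² (pressure = force per area),
      = kg·m⁻¹·s⁻².
  So Pa⁻¹ = kg⁻¹·m·s².
  S = 1/Ω (conductance is reciprocal resistance),
      = kg⁻¹·m⁻²·s³·A².
  Ω = V/A (resistance = voltage per current),
      = kg·m²·s⁻³·A⁻².
  Gy = J/kg (absorbed dose = energy per mass),
      = m²·s⁻².
  So Gy⁻¹ = m⁻²·s².
  Combining: Pa⁻¹·m·S·Ω·Gy⁻¹ = (kg⁻¹·m·s²) · m · (kg⁻¹·m⁻²·s³·A²) · (kg·m²·s⁻³·A⁻²) · (m⁻²·s²) = kg⁻¹·s⁴.
Left is kg⁻¹·m²·s²; right is kg⁻¹·s⁴ — different.

No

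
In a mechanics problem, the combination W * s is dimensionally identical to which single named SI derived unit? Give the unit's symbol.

W = kg·m²·s⁻³.
Combining: W·s = (kg·m²·s⁻³) · s = kg·m²·s⁻².
kg·m²·s⁻² is the base-SI form of the joule.

J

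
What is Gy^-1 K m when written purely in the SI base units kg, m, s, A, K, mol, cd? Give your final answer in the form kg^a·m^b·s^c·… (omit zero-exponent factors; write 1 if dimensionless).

Gy = m²·s⁻².
So Gy⁻¹ = m⁻²·s².
Combining: Gy⁻¹·K·m = (m⁻²·s²) · K · m = m⁻¹·s²·K.

m⁻¹·s²·K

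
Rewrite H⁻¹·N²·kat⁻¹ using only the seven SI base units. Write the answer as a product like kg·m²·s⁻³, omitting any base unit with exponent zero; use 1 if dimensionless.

H = kg·m²·s⁻²·A⁻².
So H⁻¹ = kg⁻¹·m⁻²·s²·A².
N = kg·m·s⁻².
So N² = kg²·m²·s⁻⁴.
kat = s⁻¹·mol.
So kat⁻¹ = s·mol⁻¹.
Combining: H⁻¹·N²·kat⁻¹ = (kg⁻¹·m⁻²·s²·A²) · (kg²·m²·s⁻⁴) · (s·mol⁻¹) = kg·s⁻¹·A²·mol⁻¹.

kg·s⁻¹·A²·mol⁻¹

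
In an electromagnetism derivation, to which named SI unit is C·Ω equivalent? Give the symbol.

Wb

C = A·s = s·A (charge = current × time).
Ω = V/A (resistance = voltage per current),
    = kg·m²·s⁻³·A⁻².
Combining: C·Ω = (s·A) · (kg·m²·s⁻³·A⁻²) = kg·m²·s⁻²·A⁻¹.
kg·m²·s⁻²·A⁻¹ is the base-SI form of the weber.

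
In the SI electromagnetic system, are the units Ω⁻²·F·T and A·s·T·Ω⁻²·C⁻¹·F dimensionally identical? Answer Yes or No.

Yes

Left side:
  Ω = V/A (resistance = voltage per current),
      = kg·m²·s⁻³·A⁻².
  So Ω⁻² = kg⁻²·m⁻⁴·s⁶·A⁴.
  F = C/V (capacitance = charge per voltage),
      = A·s/(kg·m²·s⁻³·A⁻¹) (substituting C and V),
      = kg⁻¹·m⁻²·s⁴·A².
  T = Wb/m² (flux density = flux per area),
      = kg·s⁻²·A⁻¹.
  Combining: Ω⁻²·F·T = (kg⁻²·m⁻⁴·s⁶·A⁴) · (kg⁻¹·m⁻²·s⁴·A²) · (kg·s⁻²·A⁻¹) = kg⁻²·m⁻⁶·s⁸·A⁵.
Right side:
  T = kg·s⁻²·A⁻¹.
  Ω = kg·m²·s⁻³·A⁻².
  So Ω⁻² = kg⁻²·m⁻⁴·s⁶·A⁴.
  C = s·A.
  So C⁻¹ = s⁻¹·A⁻¹.
  F = kg⁻¹·m⁻²·s⁴·A².
  Combining: A·s·T·Ω⁻²·C⁻¹·F = A · s · (kg·s⁻²·A⁻¹) · (kg⁻²·m⁻⁴·s⁶·A⁴) · (s⁻¹·A⁻¹) · (kg⁻¹·m⁻²·s⁴·A²) = kg⁻²·m⁻⁶·s⁸·A⁵.
Both reduce to kg⁻²·m⁻⁶·s⁸·A⁵.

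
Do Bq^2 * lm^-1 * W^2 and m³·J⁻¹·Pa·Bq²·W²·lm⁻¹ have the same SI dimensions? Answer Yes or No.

Yes

Left side:
  Bq = 1/s = s⁻¹ (activity is decays per second).
  So Bq² = s⁻².
  lm = cd·sr = cd (luminous flux; sr is dimensionless).
  So lm⁻¹ = cd⁻¹.
  W = J/s (power = energy per time),
      = kg·m²·s⁻³.
  So W² = kg²·m⁴·s⁻⁶.
  Combining: Bq²·lm⁻¹·W² = s⁻² · cd⁻¹ · (kg²·m⁴·s⁻⁶) = kg²·m⁴·s⁻⁸·cd⁻¹.
Right side:
  J = N·m (work = force × distance),
      = kg·m²·s⁻².
  So J⁻¹ = kg⁻¹·m⁻²·s².
  Pa = N/m² (pressure = force per area),
      = kg·m⁻¹·s⁻².
  Bq = 1/s = s⁻¹ (activity is decays per second).
  So Bq² = s⁻².
  W = J/s (power = energy per time),
      = kg·m²·s⁻³.
  So W² = kg²·m⁴·s⁻⁶.
  lm = cd·sr = cd (luminous flux; sr is dimensionless).
  So lm⁻¹ = cd⁻¹.
  Combining: m³·J⁻¹·Pa·Bq²·W²·lm⁻¹ = m³ · (kg⁻¹·m⁻²·s²) · (kg·m⁻¹·s⁻²) · s⁻² · (kg²·m⁴·s⁻⁶) · cd⁻¹ = kg²·m⁴·s⁻⁸·cd⁻¹.
Both reduce to kg²·m⁴·s⁻⁸·cd⁻¹.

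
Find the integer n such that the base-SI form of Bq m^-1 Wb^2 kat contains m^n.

3

Bq = 1/s = s⁻¹ (activity is decays per second).
Wb = V·s (flux: a volt is a weber per second),
    = kg·m²·s⁻²·A⁻¹.
So Wb² = kg²·m⁴·s⁻⁴·A⁻².
kat = mol/s = s⁻¹·mol (catalytic activity).
Combining: Bq·m⁻¹·Wb²·kat = s⁻¹ · m⁻¹ · (kg²·m⁴·s⁻⁴·A⁻²) · (s⁻¹·mol) = kg²·m³·s⁻⁶·A⁻²·mol.
The exponent of m is 3.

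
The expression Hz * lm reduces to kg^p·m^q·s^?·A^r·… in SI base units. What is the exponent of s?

Hz = 1/s = s⁻¹ (frequency is cycles per second).
lm = cd·sr = cd (luminous flux; sr is dimensionless).
Combining: Hz·lm = s⁻¹ · cd = s⁻¹·cd.
The exponent of s is -1.

-1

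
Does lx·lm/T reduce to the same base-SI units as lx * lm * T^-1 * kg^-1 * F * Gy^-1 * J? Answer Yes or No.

Left side:
  T = Wb/m² (flux density = flux per area),
      = kg·s⁻²·A⁻¹.
  So T⁻¹ = kg⁻¹·s²·A.
  lx = lm/m² (illuminance = luminous flux per area),
      = m⁻²·cd.
  lm = cd·sr = cd (luminous flux; sr is dimensionless).
  Combining: T⁻¹·lx·lm = (kg⁻¹·s²·A) · (m⁻²·cd) · cd = kg⁻¹·m⁻²·s²·A·cd².
Right side:
  lx = lm/m² (illuminance = luminous flux per area),
      = m⁻²·cd.
  lm = cd·sr = cd (luminous flux; sr is dimensionless).
  T = Wb/m² (flux density = flux per area),
      = kg·s⁻²·A⁻¹.
  So T⁻¹ = kg⁻¹·s²·A.
  F = C/V (capacitance = charge per voltage),
      = A·s/(kg·m²·s⁻³·A⁻¹) (substituting C and V),
      = kg⁻¹·m⁻²·s⁴·A².
  Gy = J/kg (absorbed dose = energy per mass),
      = m²·s⁻².
  So Gy⁻¹ = m⁻²·s².
  J = N·m (work = force × distance),
      = kg·m²·s⁻².
  Combining: lx·lm·T⁻¹·kg⁻¹·F·Gy⁻¹·J = (m⁻²·cd) · cd · (kg⁻¹·s²·A) · kg⁻¹ · (kg⁻¹·m⁻²·s⁴·A²) · (m⁻²·s²) · (kg·m²·s⁻²) = kg⁻²·m⁻⁴·s⁶·A³·cd².
Left is kg⁻¹·m⁻²·s²·A·cd²; right is kg⁻²·m⁻⁴·s⁶·A³·cd² — different.

No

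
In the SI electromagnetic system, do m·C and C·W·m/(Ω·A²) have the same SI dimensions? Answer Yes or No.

Yes

Left side:
  C = A·s = s·A (charge = current × time).
  Combining: m·C = m · (s·A) = m·s·A.
Right side:
  C = s·A.
  W = kg·m²·s⁻³.
  Ω = kg·m²·s⁻³·A⁻².
  So Ω⁻¹ = kg⁻¹·m⁻²·s³·A².
  Combining: C·W·Ω⁻¹·A⁻²·m = (s·A) · (kg·m²·s⁻³) · (kg⁻¹·m⁻²·s³·A²) · A⁻² · m = m·s·A.
Both reduce to m·s·A.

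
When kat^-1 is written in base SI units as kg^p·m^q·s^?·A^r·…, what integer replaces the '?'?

1

kat = mol/s = s⁻¹·mol (catalytic activity).
So kat⁻¹ = s·mol⁻¹.
The exponent of s is 1.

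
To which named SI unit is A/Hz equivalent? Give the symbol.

C

Hz = 1/s = s⁻¹ (frequency is cycles per second).
So Hz⁻¹ = s.
Combining: Hz⁻¹·A = s · A = s·A.
s·A is the base-SI form of the coulomb.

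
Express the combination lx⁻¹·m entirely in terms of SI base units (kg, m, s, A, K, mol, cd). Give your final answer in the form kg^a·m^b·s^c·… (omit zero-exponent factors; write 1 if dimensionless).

m³·cd⁻¹

lx = m⁻²·cd.
So lx⁻¹ = m²·cd⁻¹.
Combining: lx⁻¹·m = (m²·cd⁻¹) · m = m³·cd⁻¹.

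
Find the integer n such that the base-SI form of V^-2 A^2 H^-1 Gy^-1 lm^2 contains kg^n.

-3

V = W/A (potential = power per current),
    = kg·m²·s⁻³·A⁻¹.
So V⁻² = kg⁻²·m⁻⁴·s⁶·A².
H = Wb/A (inductance = flux per current),
    = kg·m²·s⁻²·A⁻².
So H⁻¹ = kg⁻¹·m⁻²·s²·A².
Gy = J/kg (absorbed dose = energy per mass),
    = m²·s⁻².
So Gy⁻¹ = m⁻²·s².
lm = cd·sr = cd (luminous flux; sr is dimensionless).
So lm² = cd².
Combining: V⁻²·A²·H⁻¹·Gy⁻¹·lm² = (kg⁻²·m⁻⁴·s⁶·A²) · A² · (kg⁻¹·m⁻²·s²·A²) · (m⁻²·s²) · cd² = kg⁻³·m⁻⁸·s¹⁰·A⁶·cd².
The exponent of kg is -3.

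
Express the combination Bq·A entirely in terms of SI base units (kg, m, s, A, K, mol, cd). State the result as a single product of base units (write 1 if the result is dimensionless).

s⁻¹·A

Bq = s⁻¹.
Combining: Bq·A = s⁻¹ · A = s⁻¹·A.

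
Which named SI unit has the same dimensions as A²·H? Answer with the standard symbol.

H = Wb/A (inductance = flux per current),
    = kg·m²·s⁻²·A⁻².
Combining: A²·H = A² · (kg·m²·s⁻²·A⁻²) = kg·m²·s⁻².
kg·m²·s⁻² is the base-SI form of the joule.

J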